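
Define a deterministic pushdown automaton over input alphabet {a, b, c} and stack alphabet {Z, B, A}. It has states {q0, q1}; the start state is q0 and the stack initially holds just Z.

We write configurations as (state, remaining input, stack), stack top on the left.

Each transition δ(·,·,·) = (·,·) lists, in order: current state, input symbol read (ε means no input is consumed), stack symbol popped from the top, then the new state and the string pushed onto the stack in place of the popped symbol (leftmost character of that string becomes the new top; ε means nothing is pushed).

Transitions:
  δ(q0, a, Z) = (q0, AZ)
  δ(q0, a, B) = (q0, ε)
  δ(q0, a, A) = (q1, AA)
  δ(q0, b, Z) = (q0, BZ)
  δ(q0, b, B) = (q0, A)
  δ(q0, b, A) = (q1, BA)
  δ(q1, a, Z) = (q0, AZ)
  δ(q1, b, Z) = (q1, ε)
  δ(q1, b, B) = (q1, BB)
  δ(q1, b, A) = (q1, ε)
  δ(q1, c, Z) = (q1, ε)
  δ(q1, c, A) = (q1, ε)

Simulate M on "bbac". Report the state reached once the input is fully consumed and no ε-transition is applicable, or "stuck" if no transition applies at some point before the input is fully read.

q1

(q0, bbac, Z)
  read b, top Z: go to q0, push BZ → (q0, bac, BZ)
  read b, top B: go to q0, push A → (q0, ac, AZ)
  read a, top A: go to q1, push AA → (q1, c, AAZ)
  read c, top A: go to q1, push ε → (q1, ε, AZ)
All input consumed; M is in state q1.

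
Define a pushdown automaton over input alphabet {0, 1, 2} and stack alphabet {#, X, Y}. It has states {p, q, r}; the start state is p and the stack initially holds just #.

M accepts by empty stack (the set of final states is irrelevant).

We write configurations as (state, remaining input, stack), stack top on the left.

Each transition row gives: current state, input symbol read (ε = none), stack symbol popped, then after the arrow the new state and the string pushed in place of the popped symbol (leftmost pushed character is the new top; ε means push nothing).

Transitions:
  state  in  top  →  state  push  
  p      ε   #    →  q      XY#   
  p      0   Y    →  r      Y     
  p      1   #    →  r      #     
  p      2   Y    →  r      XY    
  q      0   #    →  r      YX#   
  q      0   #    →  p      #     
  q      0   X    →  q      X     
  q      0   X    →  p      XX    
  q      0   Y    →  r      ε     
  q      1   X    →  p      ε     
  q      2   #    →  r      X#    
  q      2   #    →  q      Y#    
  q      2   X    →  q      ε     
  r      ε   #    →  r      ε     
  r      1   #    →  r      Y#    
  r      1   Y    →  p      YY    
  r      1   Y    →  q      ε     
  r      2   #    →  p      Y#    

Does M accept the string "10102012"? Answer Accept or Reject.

No computation consumes all input and empties the stack.

Reject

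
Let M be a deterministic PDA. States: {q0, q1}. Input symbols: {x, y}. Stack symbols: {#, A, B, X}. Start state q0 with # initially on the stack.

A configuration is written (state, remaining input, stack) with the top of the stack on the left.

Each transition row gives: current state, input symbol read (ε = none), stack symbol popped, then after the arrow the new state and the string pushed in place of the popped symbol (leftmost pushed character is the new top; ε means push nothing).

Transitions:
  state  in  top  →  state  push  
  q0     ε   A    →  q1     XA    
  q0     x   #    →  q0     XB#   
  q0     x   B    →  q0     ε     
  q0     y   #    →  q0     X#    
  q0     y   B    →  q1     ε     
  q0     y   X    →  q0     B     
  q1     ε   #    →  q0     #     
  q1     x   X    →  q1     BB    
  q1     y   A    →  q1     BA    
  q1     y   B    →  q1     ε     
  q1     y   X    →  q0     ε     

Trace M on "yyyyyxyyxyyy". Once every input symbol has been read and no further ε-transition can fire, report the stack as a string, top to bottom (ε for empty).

#

(q0, yyyyyxyyxyyy, #)
  read y, top #: go to q0, push X# → (q0, yyyyxyyxyyy, X#)
  read y, top X: go to q0, push B → (q0, yyyxyyxyyy, B#)
  read y, top B: go to q1, push ε → (q1, yyxyyxyyy, #)
  ε-move, top #: go to q0, push # → (q0, yyxyyxyyy, #)
  read y, top #: go to q0, push X# → (q0, yxyyxyyy, X#)
  read y, top X: go to q0, push B → (q0, xyyxyyy, B#)
  read x, top B: go to q0, push ε → (q0, yyxyyy, #)
  read y, top #: go to q0, push X# → (q0, yxyyy, X#)
  read y, top X: go to q0, push B → (q0, xyyy, B#)
  read x, top B: go to q0, push ε → (q0, yyy, #)
  read y, top #: go to q0, push X# → (q0, yy, X#)
  read y, top X: go to q0, push B → (q0, y, B#)
  read y, top B: go to q1, push ε → (q1, ε, #)
  ε-move, top #: go to q0, push # → (q0, ε, #)
All input consumed in state q0 with stack #.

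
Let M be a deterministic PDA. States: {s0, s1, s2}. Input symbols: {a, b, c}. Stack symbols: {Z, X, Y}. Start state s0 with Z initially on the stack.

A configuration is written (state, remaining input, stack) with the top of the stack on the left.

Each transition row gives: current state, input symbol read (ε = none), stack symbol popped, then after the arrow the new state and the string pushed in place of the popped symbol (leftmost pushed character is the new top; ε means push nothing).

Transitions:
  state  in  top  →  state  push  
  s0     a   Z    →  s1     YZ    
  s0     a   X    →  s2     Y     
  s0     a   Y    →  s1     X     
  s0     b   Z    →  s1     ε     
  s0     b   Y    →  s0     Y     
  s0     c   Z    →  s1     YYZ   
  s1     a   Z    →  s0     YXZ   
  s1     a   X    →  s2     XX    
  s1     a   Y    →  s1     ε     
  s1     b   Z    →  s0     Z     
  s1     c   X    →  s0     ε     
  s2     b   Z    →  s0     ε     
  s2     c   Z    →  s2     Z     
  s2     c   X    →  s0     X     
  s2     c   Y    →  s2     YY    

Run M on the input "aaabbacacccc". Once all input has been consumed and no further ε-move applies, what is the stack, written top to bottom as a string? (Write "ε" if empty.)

YYYYYZ

(s0, aaabbacacccc, Z) ⊢ (s1, aabbacacccc, YZ) ⊢ (s1, abbacacccc, Z) ⊢ (s0, bbacacccc, YXZ) ⊢ (s0, bacacccc, YXZ) ⊢ (s0, acacccc, YXZ) ⊢ (s1, cacccc, XXZ) ⊢ (s0, acccc, XZ) ⊢ (s2, cccc, YZ) ⊢ (s2, ccc, YYZ) ⊢ (s2, cc, YYYZ) ⊢ (s2, c, YYYYZ) ⊢ (s2, ε, YYYYYZ)
All input consumed in state s2 with stack YYYYYZ.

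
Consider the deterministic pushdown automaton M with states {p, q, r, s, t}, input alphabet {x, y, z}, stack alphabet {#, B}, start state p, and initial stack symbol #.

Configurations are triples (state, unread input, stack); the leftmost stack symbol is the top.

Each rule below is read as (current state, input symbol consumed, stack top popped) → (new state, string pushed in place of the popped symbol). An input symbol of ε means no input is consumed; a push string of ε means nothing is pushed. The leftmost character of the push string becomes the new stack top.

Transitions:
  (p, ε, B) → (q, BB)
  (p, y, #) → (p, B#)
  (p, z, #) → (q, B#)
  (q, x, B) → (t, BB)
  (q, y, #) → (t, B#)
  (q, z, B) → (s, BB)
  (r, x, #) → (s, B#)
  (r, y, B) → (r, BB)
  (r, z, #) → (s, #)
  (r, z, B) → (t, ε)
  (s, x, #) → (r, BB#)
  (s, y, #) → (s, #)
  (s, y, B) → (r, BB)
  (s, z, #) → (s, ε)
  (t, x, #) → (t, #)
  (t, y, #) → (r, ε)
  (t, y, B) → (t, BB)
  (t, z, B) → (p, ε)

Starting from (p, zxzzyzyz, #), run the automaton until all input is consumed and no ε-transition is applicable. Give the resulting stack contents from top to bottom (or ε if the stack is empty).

(p, zxzzyzyz, #)
  read z, top #: go to q, push B# → (q, xzzyzyz, B#)
  read x, top B: go to t, push BB → (t, zzyzyz, BB#)
  read z, top B: go to p, push ε → (p, zyzyz, B#)
  ε-move, top B: go to q, push BB → (q, zyzyz, BB#)
  read z, top B: go to s, push BB → (s, yzyz, BBB#)
  read y, top B: go to r, push BB → (r, zyz, BBBB#)
  read z, top B: go to t, push ε → (t, yz, BBB#)
  read y, top B: go to t, push BB → (t, z, BBBB#)
  read z, top B: go to p, push ε → (p, ε, BBB#)
  ε-move, top B: go to q, push BB → (q, ε, BBBB#)
All input consumed in state q with stack BBBB#.

BBBB#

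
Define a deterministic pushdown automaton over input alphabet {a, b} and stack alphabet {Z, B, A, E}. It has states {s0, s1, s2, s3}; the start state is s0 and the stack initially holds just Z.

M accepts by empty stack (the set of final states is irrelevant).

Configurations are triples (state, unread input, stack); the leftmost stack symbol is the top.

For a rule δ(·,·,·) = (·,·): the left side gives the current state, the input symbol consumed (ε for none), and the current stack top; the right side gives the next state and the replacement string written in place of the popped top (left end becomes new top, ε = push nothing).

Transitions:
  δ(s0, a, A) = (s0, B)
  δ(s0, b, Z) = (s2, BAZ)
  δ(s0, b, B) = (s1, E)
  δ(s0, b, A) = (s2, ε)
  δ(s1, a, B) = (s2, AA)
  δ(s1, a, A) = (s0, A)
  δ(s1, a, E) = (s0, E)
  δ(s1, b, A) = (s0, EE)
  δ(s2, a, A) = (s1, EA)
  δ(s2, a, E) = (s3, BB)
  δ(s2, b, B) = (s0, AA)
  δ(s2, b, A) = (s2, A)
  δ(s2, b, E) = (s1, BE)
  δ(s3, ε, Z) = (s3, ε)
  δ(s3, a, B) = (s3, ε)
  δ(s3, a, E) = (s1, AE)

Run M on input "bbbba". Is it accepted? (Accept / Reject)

(s0, bbbba, Z)
  read b, top Z: go to s2, push BAZ → (s2, bbba, BAZ)
  read b, top B: go to s0, push AA → (s0, bba, AAAZ)
  read b, top A: go to s2, push ε → (s2, ba, AAZ)
  read b, top A: go to s2, push A → (s2, a, AAZ)
  read a, top A: go to s1, push EA → (s1, ε, EAAZ)
All input consumed; stack is EAAZ, not empty, and no further ε-move applies.

Reject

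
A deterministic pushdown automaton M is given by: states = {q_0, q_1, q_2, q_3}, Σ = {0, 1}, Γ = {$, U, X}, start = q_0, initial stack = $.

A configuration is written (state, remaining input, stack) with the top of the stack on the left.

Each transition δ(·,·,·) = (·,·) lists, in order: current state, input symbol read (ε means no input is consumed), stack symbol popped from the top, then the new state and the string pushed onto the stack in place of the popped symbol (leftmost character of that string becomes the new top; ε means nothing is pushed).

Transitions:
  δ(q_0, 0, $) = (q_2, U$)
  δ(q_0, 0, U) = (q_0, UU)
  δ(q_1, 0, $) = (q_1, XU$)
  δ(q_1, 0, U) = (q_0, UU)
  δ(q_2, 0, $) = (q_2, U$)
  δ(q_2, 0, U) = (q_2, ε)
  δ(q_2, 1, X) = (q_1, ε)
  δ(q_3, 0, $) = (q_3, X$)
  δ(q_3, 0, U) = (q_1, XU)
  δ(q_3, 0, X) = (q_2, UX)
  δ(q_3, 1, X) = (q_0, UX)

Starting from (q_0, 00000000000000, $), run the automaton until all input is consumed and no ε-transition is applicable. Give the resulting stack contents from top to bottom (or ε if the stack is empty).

$

(q_0, 00000000000000, $)
  read 0, top $: go to q_2, push U$ → (q_2, 0000000000000, U$)
  read 0, top U: go to q_2, push ε → (q_2, 000000000000, $)
  read 0, top $: go to q_2, push U$ → (q_2, 00000000000, U$)
  read 0, top U: go to q_2, push ε → (q_2, 0000000000, $)
  read 0, top $: go to q_2, push U$ → (q_2, 000000000, U$)
  read 0, top U: go to q_2, push ε → (q_2, 00000000, $)
  read 0, top $: go to q_2, push U$ → (q_2, 0000000, U$)
  read 0, top U: go to q_2, push ε → (q_2, 000000, $)
  read 0, top $: go to q_2, push U$ → (q_2, 00000, U$)
  read 0, top U: go to q_2, push ε → (q_2, 0000, $)
  read 0, top $: go to q_2, push U$ → (q_2, 000, U$)
  read 0, top U: go to q_2, push ε → (q_2, 00, $)
  read 0, top $: go to q_2, push U$ → (q_2, 0, U$)
  read 0, top U: go to q_2, push ε → (q_2, ε, $)
All input consumed in state q_2 with stack $.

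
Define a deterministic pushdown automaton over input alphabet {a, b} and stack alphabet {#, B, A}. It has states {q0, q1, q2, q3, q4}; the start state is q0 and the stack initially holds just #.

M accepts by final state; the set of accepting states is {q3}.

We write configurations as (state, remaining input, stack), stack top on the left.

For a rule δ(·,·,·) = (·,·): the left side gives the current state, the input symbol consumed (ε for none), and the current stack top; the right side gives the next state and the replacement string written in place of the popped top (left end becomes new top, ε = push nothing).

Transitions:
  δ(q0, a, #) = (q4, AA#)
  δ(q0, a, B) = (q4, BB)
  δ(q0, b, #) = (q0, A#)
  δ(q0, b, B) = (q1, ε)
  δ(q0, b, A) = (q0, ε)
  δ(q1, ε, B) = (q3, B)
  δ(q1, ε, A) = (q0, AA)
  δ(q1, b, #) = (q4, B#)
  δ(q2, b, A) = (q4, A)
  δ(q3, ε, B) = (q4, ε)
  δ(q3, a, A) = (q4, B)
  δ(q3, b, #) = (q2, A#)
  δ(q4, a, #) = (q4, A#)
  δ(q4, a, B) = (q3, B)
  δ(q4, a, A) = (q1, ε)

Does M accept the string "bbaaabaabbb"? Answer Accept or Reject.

Reject

(q0, bbaaabaabbb, #)
  read b, top #: go to q0, push A# → (q0, baaabaabbb, A#)
  read b, top A: go to q0, push ε → (q0, aaabaabbb, #)
  read a, top #: go to q4, push AA# → (q4, aabaabbb, AA#)
  read a, top A: go to q1, push ε → (q1, abaabbb, A#)
  ε-move, top A: go to q0, push AA → (q0, abaabbb, AA#)
No transition applies at (q0, abaabbb, AA#); input not fully consumed.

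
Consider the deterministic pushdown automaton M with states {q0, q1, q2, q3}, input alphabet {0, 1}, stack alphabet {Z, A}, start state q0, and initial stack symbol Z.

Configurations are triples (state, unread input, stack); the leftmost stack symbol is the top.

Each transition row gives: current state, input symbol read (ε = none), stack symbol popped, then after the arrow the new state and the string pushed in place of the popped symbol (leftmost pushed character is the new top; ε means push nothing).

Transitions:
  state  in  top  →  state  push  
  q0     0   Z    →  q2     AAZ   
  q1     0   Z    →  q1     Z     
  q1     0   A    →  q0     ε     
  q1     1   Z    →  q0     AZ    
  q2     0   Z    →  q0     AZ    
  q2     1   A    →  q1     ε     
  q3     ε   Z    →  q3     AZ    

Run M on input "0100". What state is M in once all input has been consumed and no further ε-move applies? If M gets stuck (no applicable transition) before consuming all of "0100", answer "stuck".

(q0, 0100, Z)
  read 0, top Z: go to q2, push AAZ → (q2, 100, AAZ)
  read 1, top A: go to q1, push ε → (q1, 00, AZ)
  read 0, top A: go to q0, push ε → (q0, 0, Z)
  read 0, top Z: go to q2, push AAZ → (q2, ε, AAZ)
All input consumed; M is in state q2.

q2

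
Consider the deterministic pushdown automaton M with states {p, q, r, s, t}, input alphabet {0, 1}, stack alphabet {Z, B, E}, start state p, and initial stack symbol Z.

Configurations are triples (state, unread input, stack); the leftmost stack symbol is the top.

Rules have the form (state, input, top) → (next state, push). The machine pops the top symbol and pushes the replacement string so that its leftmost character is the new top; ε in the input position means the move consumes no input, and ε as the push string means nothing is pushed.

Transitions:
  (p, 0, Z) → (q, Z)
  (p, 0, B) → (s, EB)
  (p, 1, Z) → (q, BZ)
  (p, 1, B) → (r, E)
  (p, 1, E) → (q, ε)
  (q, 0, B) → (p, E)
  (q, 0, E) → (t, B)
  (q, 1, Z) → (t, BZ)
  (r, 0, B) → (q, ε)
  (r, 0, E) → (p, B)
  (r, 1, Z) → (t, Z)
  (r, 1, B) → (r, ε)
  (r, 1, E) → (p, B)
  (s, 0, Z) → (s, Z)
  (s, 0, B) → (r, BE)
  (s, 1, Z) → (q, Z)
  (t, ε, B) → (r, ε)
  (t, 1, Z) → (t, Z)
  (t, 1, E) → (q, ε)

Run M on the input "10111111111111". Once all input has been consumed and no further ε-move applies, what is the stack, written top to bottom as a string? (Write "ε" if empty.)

Z

(p, 10111111111111, Z)
  read 1, top Z: go to q, push BZ → (q, 0111111111111, BZ)
  read 0, top B: go to p, push E → (p, 111111111111, EZ)
  read 1, top E: go to q, push ε → (q, 11111111111, Z)
  read 1, top Z: go to t, push BZ → (t, 1111111111, BZ)
  ε-move, top B: go to r, push ε → (r, 1111111111, Z)
  read 1, top Z: go to t, push Z → (t, 111111111, Z)
  read 1, top Z: go to t, push Z → (t, 11111111, Z)
  read 1, top Z: go to t, push Z → (t, 1111111, Z)
  read 1, top Z: go to t, push Z → (t, 111111, Z)
  read 1, top Z: go to t, push Z → (t, 11111, Z)
  read 1, top Z: go to t, push Z → (t, 1111, Z)
  read 1, top Z: go to t, push Z → (t, 111, Z)
  read 1, top Z: go to t, push Z → (t, 11, Z)
  read 1, top Z: go to t, push Z → (t, 1, Z)
  read 1, top Z: go to t, push Z → (t, ε, Z)
All input consumed in state t with stack Z.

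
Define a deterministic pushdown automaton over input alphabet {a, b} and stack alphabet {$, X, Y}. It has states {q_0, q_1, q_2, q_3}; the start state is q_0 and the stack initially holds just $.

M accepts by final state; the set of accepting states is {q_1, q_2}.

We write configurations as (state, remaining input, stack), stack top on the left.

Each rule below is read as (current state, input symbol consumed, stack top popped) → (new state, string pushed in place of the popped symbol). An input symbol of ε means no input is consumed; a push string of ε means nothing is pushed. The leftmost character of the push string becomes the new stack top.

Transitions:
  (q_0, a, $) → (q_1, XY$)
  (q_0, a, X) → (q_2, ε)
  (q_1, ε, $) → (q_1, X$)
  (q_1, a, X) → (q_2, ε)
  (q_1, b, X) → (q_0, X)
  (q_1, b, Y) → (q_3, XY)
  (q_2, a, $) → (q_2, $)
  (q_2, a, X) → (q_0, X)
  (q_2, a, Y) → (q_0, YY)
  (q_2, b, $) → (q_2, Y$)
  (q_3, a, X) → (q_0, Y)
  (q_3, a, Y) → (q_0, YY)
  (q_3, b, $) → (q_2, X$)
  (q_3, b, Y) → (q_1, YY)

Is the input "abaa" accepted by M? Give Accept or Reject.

(q_0, abaa, $)
  read a, top $: go to q_1, push XY$ → (q_1, baa, XY$)
  read b, top X: go to q_0, push X → (q_0, aa, XY$)
  read a, top X: go to q_2, push ε → (q_2, a, Y$)
  read a, top Y: go to q_0, push YY → (q_0, ε, YY$)
All input consumed; state q_0 ∉ F and no further ε-move applies.

Reject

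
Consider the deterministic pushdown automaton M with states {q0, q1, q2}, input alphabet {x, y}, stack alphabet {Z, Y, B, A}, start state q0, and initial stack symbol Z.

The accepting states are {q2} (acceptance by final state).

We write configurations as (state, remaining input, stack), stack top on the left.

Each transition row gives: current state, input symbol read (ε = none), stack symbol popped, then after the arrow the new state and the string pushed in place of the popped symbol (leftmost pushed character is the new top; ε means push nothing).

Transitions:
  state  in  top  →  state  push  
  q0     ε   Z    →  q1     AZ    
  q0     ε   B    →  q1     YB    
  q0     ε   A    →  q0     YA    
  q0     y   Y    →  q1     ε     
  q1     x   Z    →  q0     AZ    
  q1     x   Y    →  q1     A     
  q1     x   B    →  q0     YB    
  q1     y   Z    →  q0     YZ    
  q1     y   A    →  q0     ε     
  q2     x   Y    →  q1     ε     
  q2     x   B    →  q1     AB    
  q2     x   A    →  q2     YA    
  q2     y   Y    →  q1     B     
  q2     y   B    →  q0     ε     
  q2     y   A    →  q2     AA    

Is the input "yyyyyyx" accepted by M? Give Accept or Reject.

(q0, yyyyyyx, Z) ⊢ (q1, yyyyyyx, AZ) ⊢ (q0, yyyyyx, Z) ⊢ (q1, yyyyyx, AZ) ⊢ (q0, yyyyx, Z) ⊢ (q1, yyyyx, AZ) ⊢ (q0, yyyx, Z) ⊢ (q1, yyyx, AZ) ⊢ (q0, yyx, Z) ⊢ (q1, yyx, AZ) ⊢ (q0, yx, Z) ⊢ (q1, yx, AZ) ⊢ (q0, x, Z) ⊢ (q1, x, AZ)
No transition applies at (q1, x, AZ); input not fully consumed.

Reject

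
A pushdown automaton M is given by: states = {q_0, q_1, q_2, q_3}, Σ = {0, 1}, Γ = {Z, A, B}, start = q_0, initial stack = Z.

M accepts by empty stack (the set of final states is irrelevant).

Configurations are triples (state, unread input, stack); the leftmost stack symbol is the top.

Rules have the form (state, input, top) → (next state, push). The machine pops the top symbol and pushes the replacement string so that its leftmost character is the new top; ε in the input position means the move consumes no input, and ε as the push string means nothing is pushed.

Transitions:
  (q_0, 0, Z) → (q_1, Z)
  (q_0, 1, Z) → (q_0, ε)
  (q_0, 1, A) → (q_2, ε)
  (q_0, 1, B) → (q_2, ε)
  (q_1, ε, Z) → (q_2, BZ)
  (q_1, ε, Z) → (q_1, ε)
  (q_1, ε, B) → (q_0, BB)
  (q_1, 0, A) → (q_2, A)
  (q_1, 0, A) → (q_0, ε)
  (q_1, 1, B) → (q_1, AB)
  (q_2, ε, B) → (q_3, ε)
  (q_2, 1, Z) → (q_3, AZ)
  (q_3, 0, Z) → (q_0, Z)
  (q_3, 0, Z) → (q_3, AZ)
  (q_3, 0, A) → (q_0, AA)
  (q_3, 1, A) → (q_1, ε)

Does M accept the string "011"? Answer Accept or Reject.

No computation consumes all input and empties the stack.

Reject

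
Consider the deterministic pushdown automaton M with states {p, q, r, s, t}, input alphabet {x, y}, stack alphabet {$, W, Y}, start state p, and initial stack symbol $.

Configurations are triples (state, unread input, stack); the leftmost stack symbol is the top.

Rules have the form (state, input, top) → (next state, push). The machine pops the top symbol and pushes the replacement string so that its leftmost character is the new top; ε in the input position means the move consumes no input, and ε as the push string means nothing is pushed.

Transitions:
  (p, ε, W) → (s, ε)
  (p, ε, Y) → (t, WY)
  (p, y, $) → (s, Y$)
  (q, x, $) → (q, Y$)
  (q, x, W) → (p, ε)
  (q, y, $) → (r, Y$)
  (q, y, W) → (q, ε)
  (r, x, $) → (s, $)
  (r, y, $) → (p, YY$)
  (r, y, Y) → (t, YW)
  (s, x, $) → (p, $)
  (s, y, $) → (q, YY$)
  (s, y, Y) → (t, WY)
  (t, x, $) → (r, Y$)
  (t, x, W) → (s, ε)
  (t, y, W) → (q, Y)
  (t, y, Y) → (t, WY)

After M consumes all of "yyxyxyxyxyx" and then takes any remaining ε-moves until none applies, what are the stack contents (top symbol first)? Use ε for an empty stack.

(p, yyxyxyxyxyx, $) ⊢ (s, yxyxyxyxyx, Y$) ⊢ (t, xyxyxyxyx, WY$) ⊢ (s, yxyxyxyx, Y$) ⊢ (t, xyxyxyx, WY$) ⊢ (s, yxyxyx, Y$) ⊢ (t, xyxyx, WY$) ⊢ (s, yxyx, Y$) ⊢ (t, xyx, WY$) ⊢ (s, yx, Y$) ⊢ (t, x, WY$) ⊢ (s, ε, Y$)
All input consumed in state s with stack Y$.

Y$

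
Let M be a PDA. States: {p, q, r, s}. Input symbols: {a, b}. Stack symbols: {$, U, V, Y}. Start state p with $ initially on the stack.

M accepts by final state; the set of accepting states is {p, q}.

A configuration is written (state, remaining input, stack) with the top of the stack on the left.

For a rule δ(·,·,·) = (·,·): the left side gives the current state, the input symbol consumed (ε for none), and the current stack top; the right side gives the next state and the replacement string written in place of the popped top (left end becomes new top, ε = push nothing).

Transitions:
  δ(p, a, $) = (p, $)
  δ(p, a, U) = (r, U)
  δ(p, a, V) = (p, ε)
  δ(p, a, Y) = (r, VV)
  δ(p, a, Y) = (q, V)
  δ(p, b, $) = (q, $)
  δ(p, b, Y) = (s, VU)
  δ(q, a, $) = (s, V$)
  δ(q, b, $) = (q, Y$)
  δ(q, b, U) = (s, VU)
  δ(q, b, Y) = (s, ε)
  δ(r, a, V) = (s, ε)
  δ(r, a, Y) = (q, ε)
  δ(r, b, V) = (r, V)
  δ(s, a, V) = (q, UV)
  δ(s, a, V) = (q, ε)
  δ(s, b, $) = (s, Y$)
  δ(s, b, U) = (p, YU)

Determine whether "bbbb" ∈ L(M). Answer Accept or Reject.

No computation consumes all input and reaches a final state.

Reject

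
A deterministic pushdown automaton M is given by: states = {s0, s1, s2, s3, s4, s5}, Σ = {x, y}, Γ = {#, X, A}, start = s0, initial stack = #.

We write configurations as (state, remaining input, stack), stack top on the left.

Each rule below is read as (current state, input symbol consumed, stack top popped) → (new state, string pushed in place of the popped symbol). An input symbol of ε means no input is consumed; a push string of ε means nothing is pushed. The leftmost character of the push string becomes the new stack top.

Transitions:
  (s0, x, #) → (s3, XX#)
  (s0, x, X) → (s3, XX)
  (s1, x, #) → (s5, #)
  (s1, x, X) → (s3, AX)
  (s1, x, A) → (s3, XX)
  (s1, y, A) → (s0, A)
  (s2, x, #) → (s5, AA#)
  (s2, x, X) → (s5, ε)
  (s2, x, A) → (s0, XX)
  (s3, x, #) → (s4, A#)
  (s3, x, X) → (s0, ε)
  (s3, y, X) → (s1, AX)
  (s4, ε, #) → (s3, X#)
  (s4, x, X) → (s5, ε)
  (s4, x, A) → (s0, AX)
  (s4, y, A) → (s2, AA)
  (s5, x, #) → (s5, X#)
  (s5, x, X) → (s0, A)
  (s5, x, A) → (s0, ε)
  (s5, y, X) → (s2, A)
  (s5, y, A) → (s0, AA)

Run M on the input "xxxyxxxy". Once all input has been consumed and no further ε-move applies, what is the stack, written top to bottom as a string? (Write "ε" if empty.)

(s0, xxxyxxxy, #)
  read x, top #: go to s3, push XX# → (s3, xxyxxxy, XX#)
  read x, top X: go to s0, push ε → (s0, xyxxxy, X#)
  read x, top X: go to s3, push XX → (s3, yxxxy, XX#)
  read y, top X: go to s1, push AX → (s1, xxxy, AXX#)
  read x, top A: go to s3, push XX → (s3, xxy, XXXX#)
  read x, top X: go to s0, push ε → (s0, xy, XXX#)
  read x, top X: go to s3, push XX → (s3, y, XXXX#)
  read y, top X: go to s1, push AX → (s1, ε, AXXXX#)
All input consumed in state s1 with stack AXXXX#.

AXXXX#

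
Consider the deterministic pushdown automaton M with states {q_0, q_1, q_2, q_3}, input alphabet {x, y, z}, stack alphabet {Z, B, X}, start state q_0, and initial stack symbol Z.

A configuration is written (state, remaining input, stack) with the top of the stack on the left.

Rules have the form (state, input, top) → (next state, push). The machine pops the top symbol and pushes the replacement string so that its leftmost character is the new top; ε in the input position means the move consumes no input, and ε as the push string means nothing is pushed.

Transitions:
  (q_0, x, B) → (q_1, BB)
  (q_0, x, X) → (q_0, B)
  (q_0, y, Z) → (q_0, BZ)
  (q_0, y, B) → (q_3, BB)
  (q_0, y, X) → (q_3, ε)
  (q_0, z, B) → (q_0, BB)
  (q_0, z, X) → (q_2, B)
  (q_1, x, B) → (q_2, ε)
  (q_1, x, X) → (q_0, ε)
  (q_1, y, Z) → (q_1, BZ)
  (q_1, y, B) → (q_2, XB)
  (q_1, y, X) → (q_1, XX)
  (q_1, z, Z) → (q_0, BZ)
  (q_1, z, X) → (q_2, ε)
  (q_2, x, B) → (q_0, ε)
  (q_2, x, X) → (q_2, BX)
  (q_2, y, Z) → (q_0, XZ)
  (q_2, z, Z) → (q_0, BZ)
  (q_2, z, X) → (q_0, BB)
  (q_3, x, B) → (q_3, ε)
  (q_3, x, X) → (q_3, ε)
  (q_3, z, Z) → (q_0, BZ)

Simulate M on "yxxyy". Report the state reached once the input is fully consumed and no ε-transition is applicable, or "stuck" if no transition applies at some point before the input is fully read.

(q_0, yxxyy, Z)
  read y, top Z: go to q_0, push BZ → (q_0, xxyy, BZ)
  read x, top B: go to q_1, push BB → (q_1, xyy, BBZ)
  read x, top B: go to q_2, push ε → (q_2, yy, BZ)
No transition for (q_2, y, top B); M blocks with input yy remaining.

stuck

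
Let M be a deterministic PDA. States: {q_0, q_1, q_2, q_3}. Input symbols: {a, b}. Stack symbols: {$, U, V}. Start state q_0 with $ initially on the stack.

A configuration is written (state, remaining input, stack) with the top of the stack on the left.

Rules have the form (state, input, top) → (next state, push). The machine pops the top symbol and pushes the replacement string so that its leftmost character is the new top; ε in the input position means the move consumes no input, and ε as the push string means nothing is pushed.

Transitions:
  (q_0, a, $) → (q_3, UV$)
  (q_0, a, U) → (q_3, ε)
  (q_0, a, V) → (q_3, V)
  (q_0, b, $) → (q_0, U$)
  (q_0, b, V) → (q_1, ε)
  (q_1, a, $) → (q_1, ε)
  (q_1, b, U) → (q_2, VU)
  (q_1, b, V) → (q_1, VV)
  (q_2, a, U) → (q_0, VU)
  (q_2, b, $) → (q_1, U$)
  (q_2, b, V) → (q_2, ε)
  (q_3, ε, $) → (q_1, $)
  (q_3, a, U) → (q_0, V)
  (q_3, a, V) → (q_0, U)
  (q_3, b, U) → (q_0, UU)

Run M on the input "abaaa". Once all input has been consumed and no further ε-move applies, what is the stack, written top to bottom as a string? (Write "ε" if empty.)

(q_0, abaaa, $)
  read a, top $: go to q_3, push UV$ → (q_3, baaa, UV$)
  read b, top U: go to q_0, push UU → (q_0, aaa, UUV$)
  read a, top U: go to q_3, push ε → (q_3, aa, UV$)
  read a, top U: go to q_0, push V → (q_0, a, VV$)
  read a, top V: go to q_3, push V → (q_3, ε, VV$)
All input consumed in state q_3 with stack VV$.

VV$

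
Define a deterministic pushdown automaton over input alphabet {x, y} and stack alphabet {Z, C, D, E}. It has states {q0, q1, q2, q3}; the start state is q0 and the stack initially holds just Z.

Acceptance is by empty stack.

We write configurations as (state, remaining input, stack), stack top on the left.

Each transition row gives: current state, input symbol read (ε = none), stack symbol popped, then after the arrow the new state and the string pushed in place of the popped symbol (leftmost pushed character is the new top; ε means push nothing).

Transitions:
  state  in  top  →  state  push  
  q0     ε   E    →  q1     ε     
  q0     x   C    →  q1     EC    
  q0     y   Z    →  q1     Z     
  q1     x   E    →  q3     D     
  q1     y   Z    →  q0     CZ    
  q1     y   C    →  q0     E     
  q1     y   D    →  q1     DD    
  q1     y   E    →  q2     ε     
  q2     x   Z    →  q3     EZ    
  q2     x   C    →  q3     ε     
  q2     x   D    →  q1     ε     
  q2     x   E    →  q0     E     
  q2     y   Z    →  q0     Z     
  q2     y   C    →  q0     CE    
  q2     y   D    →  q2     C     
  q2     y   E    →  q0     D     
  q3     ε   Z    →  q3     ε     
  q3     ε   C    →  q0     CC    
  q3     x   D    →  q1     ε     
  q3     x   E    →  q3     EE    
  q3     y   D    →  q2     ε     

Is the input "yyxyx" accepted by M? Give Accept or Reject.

(q0, yyxyx, Z)
  read y, top Z: go to q1, push Z → (q1, yxyx, Z)
  read y, top Z: go to q0, push CZ → (q0, xyx, CZ)
  read x, top C: go to q1, push EC → (q1, yx, ECZ)
  read y, top E: go to q2, push ε → (q2, x, CZ)
  read x, top C: go to q3, push ε → (q3, ε, Z)
  ε-move, top Z: go to q3, push ε → (q3, ε, ε)
All input consumed and the stack is empty.

Accept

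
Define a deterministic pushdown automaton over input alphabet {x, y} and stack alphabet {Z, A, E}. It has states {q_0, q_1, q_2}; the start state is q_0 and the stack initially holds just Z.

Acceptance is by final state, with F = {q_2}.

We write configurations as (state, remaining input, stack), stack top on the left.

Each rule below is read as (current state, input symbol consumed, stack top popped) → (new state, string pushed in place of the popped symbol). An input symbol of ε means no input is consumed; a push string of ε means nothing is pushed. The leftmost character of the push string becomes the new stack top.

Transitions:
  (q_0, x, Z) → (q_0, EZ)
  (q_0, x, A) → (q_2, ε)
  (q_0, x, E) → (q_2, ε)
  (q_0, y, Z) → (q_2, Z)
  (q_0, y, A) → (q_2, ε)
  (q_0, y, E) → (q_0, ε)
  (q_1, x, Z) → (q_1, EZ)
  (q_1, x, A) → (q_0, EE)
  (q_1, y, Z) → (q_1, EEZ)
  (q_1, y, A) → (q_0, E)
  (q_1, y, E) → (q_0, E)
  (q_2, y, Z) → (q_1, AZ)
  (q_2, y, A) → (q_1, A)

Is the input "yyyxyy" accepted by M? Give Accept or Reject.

Reject

(q_0, yyyxyy, Z)
  read y, top Z: go to q_2, push Z → (q_2, yyxyy, Z)
  read y, top Z: go to q_1, push AZ → (q_1, yxyy, AZ)
  read y, top A: go to q_0, push E → (q_0, xyy, EZ)
  read x, top E: go to q_2, push ε → (q_2, yy, Z)
  read y, top Z: go to q_1, push AZ → (q_1, y, AZ)
  read y, top A: go to q_0, push E → (q_0, ε, EZ)
All input consumed; state q_0 ∉ F and no further ε-move applies.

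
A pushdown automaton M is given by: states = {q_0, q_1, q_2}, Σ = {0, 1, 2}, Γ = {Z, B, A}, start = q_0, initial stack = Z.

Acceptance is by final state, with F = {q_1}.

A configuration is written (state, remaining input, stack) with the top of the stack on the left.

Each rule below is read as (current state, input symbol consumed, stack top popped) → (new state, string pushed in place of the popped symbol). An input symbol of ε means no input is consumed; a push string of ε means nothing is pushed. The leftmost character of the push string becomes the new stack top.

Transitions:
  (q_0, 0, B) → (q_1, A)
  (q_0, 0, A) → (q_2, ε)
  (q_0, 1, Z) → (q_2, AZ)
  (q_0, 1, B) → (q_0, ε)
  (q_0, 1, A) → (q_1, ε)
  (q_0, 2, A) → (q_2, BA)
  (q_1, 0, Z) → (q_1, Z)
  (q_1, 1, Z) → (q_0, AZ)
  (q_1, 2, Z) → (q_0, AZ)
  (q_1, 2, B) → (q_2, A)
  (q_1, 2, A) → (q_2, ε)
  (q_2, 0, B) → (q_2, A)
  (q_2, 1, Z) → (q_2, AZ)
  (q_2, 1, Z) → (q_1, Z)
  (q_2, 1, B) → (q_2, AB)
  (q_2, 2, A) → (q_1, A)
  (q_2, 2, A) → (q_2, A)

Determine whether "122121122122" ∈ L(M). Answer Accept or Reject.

Reject

No computation consumes all input and reaches a final state.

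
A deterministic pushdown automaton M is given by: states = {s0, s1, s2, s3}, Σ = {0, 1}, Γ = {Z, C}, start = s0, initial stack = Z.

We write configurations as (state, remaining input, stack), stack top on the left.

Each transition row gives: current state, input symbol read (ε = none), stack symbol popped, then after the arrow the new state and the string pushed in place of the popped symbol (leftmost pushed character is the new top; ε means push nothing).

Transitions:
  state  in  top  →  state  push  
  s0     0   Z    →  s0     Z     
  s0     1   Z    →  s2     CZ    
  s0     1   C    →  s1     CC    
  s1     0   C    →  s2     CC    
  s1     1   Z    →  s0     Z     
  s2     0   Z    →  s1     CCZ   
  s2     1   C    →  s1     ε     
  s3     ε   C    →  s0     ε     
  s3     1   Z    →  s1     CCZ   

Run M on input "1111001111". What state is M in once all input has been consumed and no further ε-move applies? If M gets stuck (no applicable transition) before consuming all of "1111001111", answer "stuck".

stuck

(s0, 1111001111, Z)
  read 1, top Z: go to s2, push CZ → (s2, 111001111, CZ)
  read 1, top C: go to s1, push ε → (s1, 11001111, Z)
  read 1, top Z: go to s0, push Z → (s0, 1001111, Z)
  read 1, top Z: go to s2, push CZ → (s2, 001111, CZ)
No transition for (s2, 0, top C); M blocks with input 001111 remaining.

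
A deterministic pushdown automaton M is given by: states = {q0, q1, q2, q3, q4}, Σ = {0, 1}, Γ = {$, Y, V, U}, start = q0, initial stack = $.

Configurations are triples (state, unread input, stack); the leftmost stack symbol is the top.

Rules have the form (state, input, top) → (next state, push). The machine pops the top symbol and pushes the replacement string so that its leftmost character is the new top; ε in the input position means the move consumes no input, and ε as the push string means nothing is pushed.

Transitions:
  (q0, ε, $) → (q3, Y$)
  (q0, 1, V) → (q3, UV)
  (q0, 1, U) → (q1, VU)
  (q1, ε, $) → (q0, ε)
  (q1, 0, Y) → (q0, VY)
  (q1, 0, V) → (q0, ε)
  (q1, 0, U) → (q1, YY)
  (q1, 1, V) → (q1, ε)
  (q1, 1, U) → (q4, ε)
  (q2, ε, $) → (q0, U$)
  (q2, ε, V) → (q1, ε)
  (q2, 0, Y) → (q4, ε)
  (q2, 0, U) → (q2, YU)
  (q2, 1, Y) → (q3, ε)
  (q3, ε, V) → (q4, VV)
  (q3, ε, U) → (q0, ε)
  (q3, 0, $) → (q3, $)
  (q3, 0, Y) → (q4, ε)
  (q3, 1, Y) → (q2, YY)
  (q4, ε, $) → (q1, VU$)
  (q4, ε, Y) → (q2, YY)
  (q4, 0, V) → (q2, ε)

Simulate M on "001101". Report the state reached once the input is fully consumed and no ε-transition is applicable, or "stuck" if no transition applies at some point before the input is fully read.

stuck

(q0, 001101, $)
  ε-move, top $: go to q3, push Y$ → (q3, 001101, Y$)
  read 0, top Y: go to q4, push ε → (q4, 01101, $)
  ε-move, top $: go to q1, push VU$ → (q1, 01101, VU$)
  read 0, top V: go to q0, push ε → (q0, 1101, U$)
  read 1, top U: go to q1, push VU → (q1, 101, VU$)
  read 1, top V: go to q1, push ε → (q1, 01, U$)
  read 0, top U: go to q1, push YY → (q1, 1, YY$)
No transition for (q1, 1, top Y); M blocks with input 1 remaining.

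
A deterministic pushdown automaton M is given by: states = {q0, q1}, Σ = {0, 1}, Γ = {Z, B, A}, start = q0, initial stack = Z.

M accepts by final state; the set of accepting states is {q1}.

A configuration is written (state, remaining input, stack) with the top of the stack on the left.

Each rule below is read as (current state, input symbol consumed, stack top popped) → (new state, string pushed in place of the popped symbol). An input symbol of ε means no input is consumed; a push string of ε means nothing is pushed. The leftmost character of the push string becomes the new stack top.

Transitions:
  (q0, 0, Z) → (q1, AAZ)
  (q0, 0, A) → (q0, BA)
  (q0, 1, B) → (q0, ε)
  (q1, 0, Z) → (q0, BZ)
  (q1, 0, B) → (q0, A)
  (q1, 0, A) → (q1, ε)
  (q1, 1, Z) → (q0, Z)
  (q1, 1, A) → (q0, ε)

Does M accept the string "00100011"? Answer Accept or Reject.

Reject

(q0, 00100011, Z)
  read 0, top Z: go to q1, push AAZ → (q1, 0100011, AAZ)
  read 0, top A: go to q1, push ε → (q1, 100011, AZ)
  read 1, top A: go to q0, push ε → (q0, 00011, Z)
  read 0, top Z: go to q1, push AAZ → (q1, 0011, AAZ)
  read 0, top A: go to q1, push ε → (q1, 011, AZ)
  read 0, top A: go to q1, push ε → (q1, 11, Z)
  read 1, top Z: go to q0, push Z → (q0, 1, Z)
No transition applies at (q0, 1, Z); input not fully consumed.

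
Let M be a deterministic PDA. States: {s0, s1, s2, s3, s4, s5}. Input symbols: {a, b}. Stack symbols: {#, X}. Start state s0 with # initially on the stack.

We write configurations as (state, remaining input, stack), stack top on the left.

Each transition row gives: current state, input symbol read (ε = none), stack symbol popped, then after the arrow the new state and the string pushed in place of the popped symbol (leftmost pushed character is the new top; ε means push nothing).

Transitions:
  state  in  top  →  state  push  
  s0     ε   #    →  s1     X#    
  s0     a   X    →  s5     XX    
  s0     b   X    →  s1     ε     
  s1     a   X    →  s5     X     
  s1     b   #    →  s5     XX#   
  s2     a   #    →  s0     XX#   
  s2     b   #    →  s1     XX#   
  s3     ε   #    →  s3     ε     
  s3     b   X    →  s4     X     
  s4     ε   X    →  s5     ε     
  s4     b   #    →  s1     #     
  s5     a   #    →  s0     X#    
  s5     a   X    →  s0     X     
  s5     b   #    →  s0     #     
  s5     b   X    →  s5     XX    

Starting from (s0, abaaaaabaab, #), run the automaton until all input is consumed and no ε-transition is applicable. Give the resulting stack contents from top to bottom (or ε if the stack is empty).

XX#

(s0, abaaaaabaab, #)
  ε-move, top #: go to s1, push X# → (s1, abaaaaabaab, X#)
  read a, top X: go to s5, push X → (s5, baaaaabaab, X#)
  read b, top X: go to s5, push XX → (s5, aaaaabaab, XX#)
  read a, top X: go to s0, push X → (s0, aaaabaab, XX#)
  read a, top X: go to s5, push XX → (s5, aaabaab, XXX#)
  read a, top X: go to s0, push X → (s0, aabaab, XXX#)
  read a, top X: go to s5, push XX → (s5, abaab, XXXX#)
  read a, top X: go to s0, push X → (s0, baab, XXXX#)
  read b, top X: go to s1, push ε → (s1, aab, XXX#)
  read a, top X: go to s5, push X → (s5, ab, XXX#)
  read a, top X: go to s0, push X → (s0, b, XXX#)
  read b, top X: go to s1, push ε → (s1, ε, XX#)
All input consumed in state s1 with stack XX#.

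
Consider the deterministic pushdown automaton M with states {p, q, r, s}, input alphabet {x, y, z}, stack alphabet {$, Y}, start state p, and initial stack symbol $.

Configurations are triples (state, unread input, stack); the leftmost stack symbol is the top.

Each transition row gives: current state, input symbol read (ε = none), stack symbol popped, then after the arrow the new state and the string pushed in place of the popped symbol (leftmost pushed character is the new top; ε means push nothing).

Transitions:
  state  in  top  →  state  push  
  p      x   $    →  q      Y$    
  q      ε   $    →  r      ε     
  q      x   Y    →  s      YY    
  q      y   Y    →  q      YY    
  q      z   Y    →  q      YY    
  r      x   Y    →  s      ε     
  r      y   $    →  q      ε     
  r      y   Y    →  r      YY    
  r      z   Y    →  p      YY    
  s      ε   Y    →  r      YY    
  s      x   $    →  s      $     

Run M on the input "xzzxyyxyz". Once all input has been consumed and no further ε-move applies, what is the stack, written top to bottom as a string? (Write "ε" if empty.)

(p, xzzxyyxyz, $) ⊢ (q, zzxyyxyz, Y$) ⊢ (q, zxyyxyz, YY$) ⊢ (q, xyyxyz, YYY$) ⊢ (s, yyxyz, YYYY$) ⊢ (r, yyxyz, YYYYY$) ⊢ (r, yxyz, YYYYYY$) ⊢ (r, xyz, YYYYYYY$) ⊢ (s, yz, YYYYYY$) ⊢ (r, yz, YYYYYYY$) ⊢ (r, z, YYYYYYYY$) ⊢ (p, ε, YYYYYYYYY$)
All input consumed in state p with stack YYYYYYYYY$.

YYYYYYYYY$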